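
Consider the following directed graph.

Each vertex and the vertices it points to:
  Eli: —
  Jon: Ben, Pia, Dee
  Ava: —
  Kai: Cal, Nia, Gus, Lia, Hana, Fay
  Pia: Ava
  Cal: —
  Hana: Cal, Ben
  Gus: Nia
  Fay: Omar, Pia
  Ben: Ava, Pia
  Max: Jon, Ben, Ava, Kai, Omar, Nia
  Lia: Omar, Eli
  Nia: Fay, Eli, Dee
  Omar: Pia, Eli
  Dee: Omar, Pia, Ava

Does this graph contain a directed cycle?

DFS with white/gray/black marking, starting from Eli:
Eli gray
Eli black
Jon gray
  Ben gray
    Ava gray
    Ava black
    Pia gray
      Pia→Ava: Ava black — skip
    Pia black
  Ben black
  Jon→Pia: Pia black — skip
  Dee gray
    Omar gray
      Omar→Pia: Pia black — skip
      Omar→Eli: Eli black — skip
    Omar black
    Dee→Pia: Pia black — skip
    Dee→Ava: Ava black — skip
  Dee black
Jon black
Kai gray
  Cal gray
  Cal black
  Nia gray
    Fay gray
      Fay→Omar: Omar black — skip
      Fay→Pia: Pia black — skip
    Fay black
    Nia→Eli: Eli black — skip
    Nia→Dee: Dee black — skip
  Nia black
  Gus gray
    Gus→Nia: Nia black — skip
  Gus black
  Lia gray
    Lia→Omar: Omar black — skip
    Lia→Eli: Eli black — skip
  Lia black
  Hana gray
    Hana→Cal: Cal black — skip
    Hana→Ben: Ben black — skip
  Hana black
  Kai→Fay: Fay black — skip
Kai black
Max gray
  Max→Jon: Jon black — skip
  Max→Ben: Ben black — skip
  Max→Ava: Ava black — skip
  Max→Kai: Kai black — skip
  Max→Omar: Omar black — skip
  Max→Nia: Nia black — skip
Max black
Every edge goes to a white or black vertex — no back edge, so the graph is acyclic.

No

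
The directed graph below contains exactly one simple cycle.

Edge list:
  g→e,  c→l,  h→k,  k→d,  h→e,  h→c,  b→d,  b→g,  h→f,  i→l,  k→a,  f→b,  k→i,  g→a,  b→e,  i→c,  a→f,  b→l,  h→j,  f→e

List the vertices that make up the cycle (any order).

a, b, f, g

DFS with gray/black marking from f:
f gray
  e gray
  e black
  b gray
    d gray
    d black
    b→e: e black — skip
    l gray
    l black
    g gray
      g→e: e black — skip
      a gray
        a→f: f is gray → back edge
Back edge closes the cycle f → b → g → a → f; its vertices are {a, b, f, g}.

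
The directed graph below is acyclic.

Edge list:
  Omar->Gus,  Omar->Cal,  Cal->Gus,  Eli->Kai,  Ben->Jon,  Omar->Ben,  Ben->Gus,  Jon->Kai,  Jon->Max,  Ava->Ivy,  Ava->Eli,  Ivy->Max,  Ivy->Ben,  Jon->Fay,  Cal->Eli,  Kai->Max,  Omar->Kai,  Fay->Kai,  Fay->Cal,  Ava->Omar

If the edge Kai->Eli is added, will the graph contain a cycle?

Yes

Adding Kai→Eli creates a cycle iff Eli can already reach Kai.
Path from Eli: Eli → Kai.
So Eli → … → Kai → Eli is a cycle.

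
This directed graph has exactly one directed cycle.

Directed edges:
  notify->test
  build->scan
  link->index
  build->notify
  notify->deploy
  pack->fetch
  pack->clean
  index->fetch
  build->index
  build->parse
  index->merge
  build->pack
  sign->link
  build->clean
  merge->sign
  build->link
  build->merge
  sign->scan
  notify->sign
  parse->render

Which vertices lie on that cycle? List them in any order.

DFS with gray/black marking from merge:
merge gray
  sign gray
    scan gray
    scan black
    link gray
      index gray
        index→merge: merge is gray → back edge
Back edge closes the cycle merge → sign → link → index → merge; its vertices are {link, sign, index, merge}.

link, sign, index, merge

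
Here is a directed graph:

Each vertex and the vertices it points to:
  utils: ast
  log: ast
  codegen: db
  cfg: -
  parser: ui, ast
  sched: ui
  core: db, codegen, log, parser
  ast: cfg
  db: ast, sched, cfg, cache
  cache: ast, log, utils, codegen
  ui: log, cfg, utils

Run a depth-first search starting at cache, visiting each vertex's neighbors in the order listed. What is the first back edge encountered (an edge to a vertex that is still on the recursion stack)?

db→cache

DFS from cache (visiting each vertex's neighbors in the order listed); mark gray on enter, black on exit:
cache gray
  ast gray
    cfg gray
    cfg black
  ast black
  log gray
    log→ast: ast black — skip
  log black
  utils gray
    utils→ast: ast black — skip
  utils black
  codegen gray
    db gray
      db→ast: ast black — skip
      sched gray
        ui gray
          ui→log: log black — skip
          ui→cfg: cfg black — skip
          ui→utils: utils black — skip
        ui black
      sched black
      db→cfg: cfg black — skip
      db→cache: cache is gray → back edge
First back edge: db → cache.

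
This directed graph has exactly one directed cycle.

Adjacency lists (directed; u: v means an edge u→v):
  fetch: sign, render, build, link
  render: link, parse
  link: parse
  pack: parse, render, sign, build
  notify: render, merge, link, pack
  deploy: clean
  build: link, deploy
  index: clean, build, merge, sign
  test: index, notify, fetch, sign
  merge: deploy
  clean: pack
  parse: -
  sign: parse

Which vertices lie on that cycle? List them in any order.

pack, build, clean, deploy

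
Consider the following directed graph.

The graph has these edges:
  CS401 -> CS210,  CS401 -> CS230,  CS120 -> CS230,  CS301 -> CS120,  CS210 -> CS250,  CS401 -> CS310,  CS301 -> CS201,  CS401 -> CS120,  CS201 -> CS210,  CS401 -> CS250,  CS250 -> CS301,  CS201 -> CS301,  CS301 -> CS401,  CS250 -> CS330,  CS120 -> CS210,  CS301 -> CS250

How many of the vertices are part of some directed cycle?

6

A vertex is on a directed cycle iff it belongs to a strongly connected component of size ≥ 2 (or has a self-loop).
The vertices on cycles are {CS120, CS201, CS210, CS250, CS301, CS401} — 6 in total.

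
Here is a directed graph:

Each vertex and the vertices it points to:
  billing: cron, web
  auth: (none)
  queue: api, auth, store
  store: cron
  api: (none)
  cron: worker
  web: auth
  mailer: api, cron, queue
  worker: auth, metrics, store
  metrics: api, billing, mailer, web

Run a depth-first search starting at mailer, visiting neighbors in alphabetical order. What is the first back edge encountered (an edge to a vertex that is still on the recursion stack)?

billing→cron

DFS from mailer (visiting neighbors in alphabetical order); mark gray on enter, black on exit:
mailer gray
  api gray
  api black
  cron gray
    worker gray
      auth gray
      auth black
      metrics gray
        metrics→api: api black — skip
        billing gray
          billing→cron: cron is gray → back edge
First back edge: billing → cron.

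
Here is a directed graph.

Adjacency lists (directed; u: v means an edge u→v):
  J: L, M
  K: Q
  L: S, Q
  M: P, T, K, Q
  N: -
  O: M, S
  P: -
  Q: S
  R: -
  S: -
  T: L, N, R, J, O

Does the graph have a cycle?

DFS with white/gray/black marking, starting from P:
P gray
P black
J gray
  L gray
    S gray
    S black
    Q gray
      Q→S: S black — skip
    Q black
  L black
  M gray
    M→P: P black — skip
    T gray
      T→L: L black — skip
      N gray
      N black
      R gray
      R black
      T→J: J is gray → back edge
Back edge found, so a cycle exists: J → M → T → J.

Yes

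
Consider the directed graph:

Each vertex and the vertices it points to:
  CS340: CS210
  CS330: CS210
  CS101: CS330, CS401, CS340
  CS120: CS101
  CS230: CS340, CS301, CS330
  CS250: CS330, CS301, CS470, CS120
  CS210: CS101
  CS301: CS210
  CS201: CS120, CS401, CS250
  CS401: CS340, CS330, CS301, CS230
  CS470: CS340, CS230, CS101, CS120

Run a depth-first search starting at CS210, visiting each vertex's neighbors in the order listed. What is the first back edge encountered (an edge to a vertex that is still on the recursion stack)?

DFS from CS210 (visiting each vertex's neighbors in the order listed); mark gray on enter, black on exit:
CS210 gray
  CS101 gray
    CS330 gray
      CS330→CS210: CS210 is gray → back edge
First back edge: CS330 → CS210.

CS330→CS210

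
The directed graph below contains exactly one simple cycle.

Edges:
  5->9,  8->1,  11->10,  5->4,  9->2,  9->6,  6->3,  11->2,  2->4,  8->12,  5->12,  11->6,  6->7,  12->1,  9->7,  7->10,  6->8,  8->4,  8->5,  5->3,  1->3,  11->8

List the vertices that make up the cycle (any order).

DFS with gray/black marking from 6:
6 gray
  3 gray
  3 black
  7 gray
    10 gray
    10 black
  7 black
  8 gray
    1 gray
      1→3: 3 black — skip
    1 black
    5 gray
      4 gray
      4 black
      5→3: 3 black — skip
      12 gray
        12→1: 1 black — skip
      12 black
      9 gray
        9→6: 6 is gray → back edge
Back edge closes the cycle 6 → 8 → 5 → 9 → 6; its vertices are {5, 6, 8, 9}.

5, 6, 8, 9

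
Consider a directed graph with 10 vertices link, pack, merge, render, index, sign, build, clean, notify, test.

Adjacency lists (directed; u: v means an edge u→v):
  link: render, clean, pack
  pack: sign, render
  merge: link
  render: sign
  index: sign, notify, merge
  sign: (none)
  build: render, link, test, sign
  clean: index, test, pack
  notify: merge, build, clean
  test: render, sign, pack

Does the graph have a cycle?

DFS with white/gray/black marking, starting from index:
index gray
  sign gray
  sign black
  notify gray
    merge gray
      link gray
        render gray
          render→sign: sign black — skip
        render black
        clean gray
          clean→index: index is gray → back edge
Back edge found, so a cycle exists: index → notify → merge → link → clean → index.

Yes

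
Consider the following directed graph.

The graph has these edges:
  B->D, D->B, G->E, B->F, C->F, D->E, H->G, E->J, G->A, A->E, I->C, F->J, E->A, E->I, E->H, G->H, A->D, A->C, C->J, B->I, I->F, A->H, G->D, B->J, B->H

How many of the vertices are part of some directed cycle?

A vertex is on a directed cycle iff it belongs to a strongly connected component of size ≥ 2 (or has a self-loop).
The vertices on cycles are {A, B, D, E, G, H} — 6 in total.

6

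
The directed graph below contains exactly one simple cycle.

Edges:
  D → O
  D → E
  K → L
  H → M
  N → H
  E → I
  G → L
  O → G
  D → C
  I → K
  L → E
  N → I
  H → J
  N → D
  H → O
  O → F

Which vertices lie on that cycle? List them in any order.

DFS with gray/black marking from E:
E gray
  I gray
    K gray
      L gray
        L→E: E is gray → back edge
Back edge closes the cycle E → I → K → L → E; its vertices are {E, I, K, L}.

E, I, K, L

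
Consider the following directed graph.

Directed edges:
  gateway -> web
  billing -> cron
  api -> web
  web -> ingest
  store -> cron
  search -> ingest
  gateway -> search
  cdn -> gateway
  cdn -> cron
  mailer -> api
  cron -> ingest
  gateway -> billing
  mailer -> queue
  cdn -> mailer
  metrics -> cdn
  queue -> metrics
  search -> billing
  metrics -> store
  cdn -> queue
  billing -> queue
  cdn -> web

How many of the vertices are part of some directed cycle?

A vertex is on a directed cycle iff it belongs to a strongly connected component of size ≥ 2 (or has a self-loop).
The vertices on cycles are {cdn, queue, mailer, search, billing, gateway, metrics} — 7 in total.

7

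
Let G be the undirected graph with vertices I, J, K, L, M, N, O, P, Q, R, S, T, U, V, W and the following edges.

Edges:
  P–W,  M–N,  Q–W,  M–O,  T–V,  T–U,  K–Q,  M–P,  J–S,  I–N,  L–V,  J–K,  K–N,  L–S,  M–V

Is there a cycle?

DFS, tracking each vertex's parent; an edge to a visited non-parent vertex closes a cycle.
Start from V:
visit V (parent –)
  visit M (parent V)
    M–V: parent, skip
    visit N (parent M)
      N–M: parent, skip
      visit K (parent N)
        visit J (parent K)
          J–K: parent, skip
          visit S (parent J)
            S–J: parent, skip
            visit L (parent S)
              L–S: parent, skip
              L–V: V visited and ≠ parent → cycle
Cycle: V – M – N – K – J – S – L – V.

Yes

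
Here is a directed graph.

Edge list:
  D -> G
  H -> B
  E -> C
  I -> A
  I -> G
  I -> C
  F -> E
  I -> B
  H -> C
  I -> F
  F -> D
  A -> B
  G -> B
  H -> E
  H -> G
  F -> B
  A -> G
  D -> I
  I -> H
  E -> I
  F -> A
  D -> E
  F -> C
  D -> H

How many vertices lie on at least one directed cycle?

A vertex is on a directed cycle iff it belongs to a strongly connected component of size ≥ 2 (or has a self-loop).
The vertices on cycles are {D, E, F, H, I} — 5 in total.

5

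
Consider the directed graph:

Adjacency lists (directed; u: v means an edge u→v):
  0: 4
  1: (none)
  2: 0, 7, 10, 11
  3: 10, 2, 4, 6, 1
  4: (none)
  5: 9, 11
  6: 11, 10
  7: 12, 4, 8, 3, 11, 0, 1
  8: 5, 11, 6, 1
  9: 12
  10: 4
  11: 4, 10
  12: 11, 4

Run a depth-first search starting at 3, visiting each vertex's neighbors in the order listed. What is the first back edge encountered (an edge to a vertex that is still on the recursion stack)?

DFS from 3 (visiting each vertex's neighbors in the order listed); mark gray on enter, black on exit:
3 gray
  10 gray
    4 gray
    4 black
  10 black
  2 gray
    0 gray
      0→4: 4 black — skip
    0 black
    7 gray
      12 gray
        11 gray
          11→4: 4 black — skip
          11→10: 10 black — skip
        11 black
        12→4: 4 black — skip
      12 black
      7→4: 4 black — skip
      8 gray
        5 gray
          9 gray
            9→12: 12 black — skip
          9 black
          5→11: 11 black — skip
        5 black
        8→11: 11 black — skip
        6 gray
          6→11: 11 black — skip
          6→10: 10 black — skip
        6 black
        1 gray
        1 black
      8 black
      7→3: 3 is gray → back edge
First back edge: 7 → 3.

7->3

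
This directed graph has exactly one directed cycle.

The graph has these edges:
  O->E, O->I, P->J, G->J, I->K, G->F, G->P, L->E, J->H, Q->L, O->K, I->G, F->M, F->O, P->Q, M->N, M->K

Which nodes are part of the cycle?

F, G, I, O

DFS with gray/black marking from G:
G gray
  F gray
    O gray
      I gray
        K gray
        K black
        I→G: G is gray → back edge
Back edge closes the cycle G → F → O → I → G; its vertices are {F, G, I, O}.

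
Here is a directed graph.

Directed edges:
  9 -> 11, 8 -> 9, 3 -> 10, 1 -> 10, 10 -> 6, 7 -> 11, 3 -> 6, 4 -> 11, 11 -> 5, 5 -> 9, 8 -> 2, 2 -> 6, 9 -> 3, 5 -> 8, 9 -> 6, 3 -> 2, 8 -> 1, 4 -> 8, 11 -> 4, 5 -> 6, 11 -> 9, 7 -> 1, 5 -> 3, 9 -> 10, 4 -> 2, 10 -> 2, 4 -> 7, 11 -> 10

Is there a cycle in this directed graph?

DFS with white/gray/black marking, starting from 8:
8 gray
  1 gray
    10 gray
      6 gray
      6 black
      2 gray
        2→6: 6 black — skip
      2 black
    10 black
  1 black
  8→2: 2 black — skip
  9 gray
    11 gray
      11→9: 9 is gray → back edge
Back edge found, so a cycle exists: 9 → 11 → 9.

Yes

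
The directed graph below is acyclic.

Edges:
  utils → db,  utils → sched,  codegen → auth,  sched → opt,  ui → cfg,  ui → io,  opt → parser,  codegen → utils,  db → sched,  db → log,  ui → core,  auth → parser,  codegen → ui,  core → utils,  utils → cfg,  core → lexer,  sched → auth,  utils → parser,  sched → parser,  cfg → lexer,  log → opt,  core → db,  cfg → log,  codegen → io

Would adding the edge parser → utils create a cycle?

Yes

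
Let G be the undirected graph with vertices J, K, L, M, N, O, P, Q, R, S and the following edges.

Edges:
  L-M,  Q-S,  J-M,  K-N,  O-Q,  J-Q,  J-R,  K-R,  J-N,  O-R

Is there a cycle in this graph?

DFS, tracking each vertex's parent; an edge to a visited non-parent vertex closes a cycle.
Start from R:
visit R (parent –)
  visit O (parent R)
    O–R: parent, skip
    visit Q (parent O)
      visit J (parent Q)
        visit M (parent J)
          visit L (parent M)
            L–M: parent, skip
          M–J: parent, skip
        visit N (parent J)
          visit K (parent N)
            K–N: parent, skip
            K–R: R visited and ≠ parent → cycle
Cycle: R – O – Q – J – N – K – R.

Yes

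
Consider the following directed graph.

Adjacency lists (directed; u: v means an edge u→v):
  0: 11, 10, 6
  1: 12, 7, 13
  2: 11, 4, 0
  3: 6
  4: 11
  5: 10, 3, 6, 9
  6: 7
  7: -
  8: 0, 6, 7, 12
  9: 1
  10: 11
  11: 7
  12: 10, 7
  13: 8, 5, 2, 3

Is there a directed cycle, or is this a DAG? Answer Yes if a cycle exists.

Yes

DFS with white/gray/black marking, starting from 3:
3 gray
  6 gray
    7 gray
    7 black
  6 black
3 black
0 gray
  11 gray
    11→7: 7 black — skip
  11 black
  10 gray
    10→11: 11 black — skip
  10 black
  0→6: 6 black — skip
0 black
1 gray
  12 gray
    12→10: 10 black — skip
    12→7: 7 black — skip
  12 black
  1→7: 7 black — skip
  13 gray
    8 gray
      8→0: 0 black — skip
      8→6: 6 black — skip
      8→7: 7 black — skip
      8→12: 12 black — skip
    8 black
    5 gray
      5→10: 10 black — skip
      5→3: 3 black — skip
      5→6: 6 black — skip
      9 gray
        9→1: 1 is gray → back edge
Back edge found, so a cycle exists: 1 → 13 → 5 → 9 → 1.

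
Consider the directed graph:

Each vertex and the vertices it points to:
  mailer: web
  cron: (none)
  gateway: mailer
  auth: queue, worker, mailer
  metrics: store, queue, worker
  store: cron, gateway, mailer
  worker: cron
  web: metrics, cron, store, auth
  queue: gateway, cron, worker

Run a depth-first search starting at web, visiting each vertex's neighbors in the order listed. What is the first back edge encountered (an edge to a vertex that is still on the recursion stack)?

DFS from web (visiting each vertex's neighbors in the order listed); mark gray on enter, black on exit:
web gray
  metrics gray
    store gray
      cron gray
      cron black
      gateway gray
        mailer gray
          mailer→web: web is gray → back edge
First back edge: mailer → web.

mailer→web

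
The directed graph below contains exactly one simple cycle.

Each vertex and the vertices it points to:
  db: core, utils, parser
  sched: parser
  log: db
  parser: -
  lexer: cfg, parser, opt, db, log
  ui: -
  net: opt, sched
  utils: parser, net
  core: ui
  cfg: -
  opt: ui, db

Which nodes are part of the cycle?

db, net, opt, utils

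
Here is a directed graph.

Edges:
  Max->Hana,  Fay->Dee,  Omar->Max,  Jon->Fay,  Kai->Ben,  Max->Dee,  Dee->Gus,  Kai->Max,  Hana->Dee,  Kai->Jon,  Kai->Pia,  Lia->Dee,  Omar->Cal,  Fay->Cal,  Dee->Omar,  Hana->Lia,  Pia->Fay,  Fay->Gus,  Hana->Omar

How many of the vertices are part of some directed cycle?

5

A vertex is on a directed cycle iff it belongs to a strongly connected component of size ≥ 2 (or has a self-loop).
The vertices on cycles are {Dee, Lia, Max, Hana, Omar} — 5 in total.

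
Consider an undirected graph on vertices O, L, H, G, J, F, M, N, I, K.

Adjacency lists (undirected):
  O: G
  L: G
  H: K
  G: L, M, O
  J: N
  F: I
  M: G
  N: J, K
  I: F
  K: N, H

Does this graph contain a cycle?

No

DFS, tracking each vertex's parent; an edge to a visited non-parent vertex closes a cycle.
Start from G:
visit G (parent –)
  visit L (parent G)
    L–G: parent, skip
  visit M (parent G)
    M–G: parent, skip
  visit O (parent G)
    O–G: parent, skip
visit H (parent –)
  visit K (parent H)
    visit N (parent K)
      visit J (parent N)
        J–N: parent, skip
      N–K: parent, skip
    K–H: parent, skip
visit F (parent –)
  visit I (parent F)
    I–F: parent, skip
No non-parent visited neighbor found — the graph is a forest.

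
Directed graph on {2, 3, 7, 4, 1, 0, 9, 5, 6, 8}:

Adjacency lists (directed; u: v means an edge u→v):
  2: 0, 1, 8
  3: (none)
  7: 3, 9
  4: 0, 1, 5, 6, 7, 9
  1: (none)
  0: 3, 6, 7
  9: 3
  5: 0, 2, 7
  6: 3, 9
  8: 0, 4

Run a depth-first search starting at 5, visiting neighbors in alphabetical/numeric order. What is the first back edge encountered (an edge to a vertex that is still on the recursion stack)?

4→5

DFS from 5 (visiting neighbors in alphabetical/numeric order); mark gray on enter, black on exit:
5 gray
  0 gray
    3 gray
    3 black
    6 gray
      6→3: 3 black — skip
      9 gray
        9→3: 3 black — skip
      9 black
    6 black
    7 gray
      7→3: 3 black — skip
      7→9: 9 black — skip
    7 black
  0 black
  2 gray
    2→0: 0 black — skip
    1 gray
    1 black
    8 gray
      8→0: 0 black — skip
      4 gray
        4→0: 0 black — skip
        4→1: 1 black — skip
        4→5: 5 is gray → back edge
First back edge: 4 → 5.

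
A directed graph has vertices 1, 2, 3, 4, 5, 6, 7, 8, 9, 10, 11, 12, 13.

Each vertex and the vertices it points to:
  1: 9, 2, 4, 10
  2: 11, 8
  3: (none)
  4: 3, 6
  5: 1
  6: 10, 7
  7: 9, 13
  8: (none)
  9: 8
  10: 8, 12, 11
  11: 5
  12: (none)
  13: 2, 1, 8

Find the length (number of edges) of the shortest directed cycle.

For each vertex v, BFS finds the shortest path from v back to v.
The shortest such closed walk is 1 → 2 → 11 → 5 → 1, length 4.

4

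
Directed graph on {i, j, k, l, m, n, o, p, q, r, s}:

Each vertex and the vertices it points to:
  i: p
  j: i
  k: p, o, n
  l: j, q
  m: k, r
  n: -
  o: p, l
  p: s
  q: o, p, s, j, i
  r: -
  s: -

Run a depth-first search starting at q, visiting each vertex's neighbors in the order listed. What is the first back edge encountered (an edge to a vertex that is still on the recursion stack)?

DFS from q (visiting each vertex's neighbors in the order listed); mark gray on enter, black on exit:
q gray
  o gray
    p gray
      s gray
      s black
    p black
    l gray
      j gray
        i gray
          i→p: p black — skip
        i black
      j black
      l→q: q is gray → back edge
First back edge: l → q.

l→q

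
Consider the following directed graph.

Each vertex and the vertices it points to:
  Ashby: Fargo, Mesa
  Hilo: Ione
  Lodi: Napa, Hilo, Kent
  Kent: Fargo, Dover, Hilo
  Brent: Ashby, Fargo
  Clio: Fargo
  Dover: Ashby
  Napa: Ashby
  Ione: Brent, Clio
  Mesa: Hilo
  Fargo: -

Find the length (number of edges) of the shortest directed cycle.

5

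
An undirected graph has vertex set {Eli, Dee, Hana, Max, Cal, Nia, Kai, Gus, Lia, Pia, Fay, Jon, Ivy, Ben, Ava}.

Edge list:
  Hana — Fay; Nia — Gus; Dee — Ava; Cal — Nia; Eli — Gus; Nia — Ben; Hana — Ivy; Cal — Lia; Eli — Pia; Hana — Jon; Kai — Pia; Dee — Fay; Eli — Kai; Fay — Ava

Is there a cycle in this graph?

Yes

DFS, tracking each vertex's parent; an edge to a visited non-parent vertex closes a cycle.
Start from Dee:
visit Dee (parent –)
  visit Fay (parent Dee)
    visit Hana (parent Fay)
      Hana–Fay: parent, skip
      visit Jon (parent Hana)
        Jon–Hana: parent, skip
      visit Ivy (parent Hana)
        Ivy–Hana: parent, skip
    visit Ava (parent Fay)
      Ava–Dee: Dee visited and ≠ parent → cycle
Cycle: Dee – Fay – Ava – Dee.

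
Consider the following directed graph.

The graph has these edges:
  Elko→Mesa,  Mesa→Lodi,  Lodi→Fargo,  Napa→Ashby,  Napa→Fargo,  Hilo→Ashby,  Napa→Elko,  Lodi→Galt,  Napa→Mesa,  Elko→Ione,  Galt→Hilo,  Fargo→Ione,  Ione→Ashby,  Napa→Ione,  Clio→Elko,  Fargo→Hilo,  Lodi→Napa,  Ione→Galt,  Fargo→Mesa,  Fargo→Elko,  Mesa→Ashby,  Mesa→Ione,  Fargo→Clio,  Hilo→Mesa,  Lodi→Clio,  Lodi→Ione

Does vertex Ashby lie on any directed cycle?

No

Ashby lies on a cycle iff there is a path from Ashby back to itself.
Exploring from Ashby, it never reaches itself; equivalently, its strongly connected component is a singleton.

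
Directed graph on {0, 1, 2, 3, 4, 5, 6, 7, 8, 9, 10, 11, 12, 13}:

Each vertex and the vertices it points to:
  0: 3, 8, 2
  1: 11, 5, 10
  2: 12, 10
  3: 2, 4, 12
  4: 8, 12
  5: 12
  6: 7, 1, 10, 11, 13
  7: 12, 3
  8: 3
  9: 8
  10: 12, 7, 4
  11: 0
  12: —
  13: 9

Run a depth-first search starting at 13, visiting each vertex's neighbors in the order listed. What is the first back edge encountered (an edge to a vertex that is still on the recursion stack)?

DFS from 13 (visiting each vertex's neighbors in the order listed); mark gray on enter, black on exit:
13 gray
  9 gray
    8 gray
      3 gray
        2 gray
          12 gray
          12 black
          10 gray
            10→12: 12 black — skip
            7 gray
              7→12: 12 black — skip
              7→3: 3 is gray → back edge
First back edge: 7 → 3.

7->3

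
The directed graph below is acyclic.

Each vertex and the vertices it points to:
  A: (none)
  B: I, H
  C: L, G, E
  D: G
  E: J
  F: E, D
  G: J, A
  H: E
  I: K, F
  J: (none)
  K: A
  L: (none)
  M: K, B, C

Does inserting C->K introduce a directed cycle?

No

Adding C→K creates a cycle iff K can already reach C.
Explore from K: no path reaches C. The graph stays acyclic.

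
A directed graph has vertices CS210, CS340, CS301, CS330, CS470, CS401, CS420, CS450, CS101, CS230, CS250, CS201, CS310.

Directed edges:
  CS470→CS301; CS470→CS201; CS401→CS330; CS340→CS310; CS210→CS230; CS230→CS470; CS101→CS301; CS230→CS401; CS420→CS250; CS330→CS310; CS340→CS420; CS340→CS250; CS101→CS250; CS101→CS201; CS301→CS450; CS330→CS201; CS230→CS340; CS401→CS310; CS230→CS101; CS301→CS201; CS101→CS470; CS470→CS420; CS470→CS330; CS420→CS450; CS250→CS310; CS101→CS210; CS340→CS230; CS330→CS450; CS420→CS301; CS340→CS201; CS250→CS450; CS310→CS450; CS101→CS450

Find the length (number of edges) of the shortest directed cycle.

2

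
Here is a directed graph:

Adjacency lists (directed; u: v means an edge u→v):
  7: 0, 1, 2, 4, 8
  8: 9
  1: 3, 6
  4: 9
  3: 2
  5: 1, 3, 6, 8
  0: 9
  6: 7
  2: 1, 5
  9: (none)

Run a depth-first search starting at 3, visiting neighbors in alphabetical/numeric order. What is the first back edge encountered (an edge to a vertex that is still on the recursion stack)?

1->3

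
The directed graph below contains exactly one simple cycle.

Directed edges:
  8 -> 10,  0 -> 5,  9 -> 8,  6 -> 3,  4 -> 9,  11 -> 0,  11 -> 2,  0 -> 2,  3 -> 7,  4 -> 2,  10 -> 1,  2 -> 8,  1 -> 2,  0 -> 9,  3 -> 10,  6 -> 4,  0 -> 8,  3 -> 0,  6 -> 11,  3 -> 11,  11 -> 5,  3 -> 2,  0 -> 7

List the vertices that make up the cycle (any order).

DFS with gray/black marking from 10:
10 gray
  1 gray
    2 gray
      8 gray
        8→10: 10 is gray → back edge
Back edge closes the cycle 10 → 1 → 2 → 8 → 10; its vertices are {1, 2, 8, 10}.

1, 2, 8, 10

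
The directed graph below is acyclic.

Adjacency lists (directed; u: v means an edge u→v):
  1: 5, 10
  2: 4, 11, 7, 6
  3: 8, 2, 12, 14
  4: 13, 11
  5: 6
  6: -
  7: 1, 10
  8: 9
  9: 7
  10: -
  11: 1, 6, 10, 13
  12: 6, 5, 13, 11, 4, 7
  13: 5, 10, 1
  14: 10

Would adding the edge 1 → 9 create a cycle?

Yes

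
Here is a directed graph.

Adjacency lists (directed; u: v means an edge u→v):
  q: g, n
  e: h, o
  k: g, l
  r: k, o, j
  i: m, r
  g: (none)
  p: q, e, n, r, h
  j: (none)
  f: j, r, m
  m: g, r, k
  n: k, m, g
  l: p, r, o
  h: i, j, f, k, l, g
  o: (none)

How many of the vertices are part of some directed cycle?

11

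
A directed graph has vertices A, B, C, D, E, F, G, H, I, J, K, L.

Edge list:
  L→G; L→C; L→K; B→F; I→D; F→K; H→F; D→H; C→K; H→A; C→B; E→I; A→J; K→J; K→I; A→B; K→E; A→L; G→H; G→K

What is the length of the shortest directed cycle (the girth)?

4

For each vertex v, BFS finds the shortest path from v back to v.
The shortest such closed walk is L → G → H → A → L, length 4.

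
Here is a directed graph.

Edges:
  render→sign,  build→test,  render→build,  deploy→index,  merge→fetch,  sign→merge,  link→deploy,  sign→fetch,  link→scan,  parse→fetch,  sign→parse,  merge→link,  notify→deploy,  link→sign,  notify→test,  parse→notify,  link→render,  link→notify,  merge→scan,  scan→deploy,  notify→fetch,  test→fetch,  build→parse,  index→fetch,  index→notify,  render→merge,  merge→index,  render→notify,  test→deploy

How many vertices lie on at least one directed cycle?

A vertex is on a directed cycle iff it belongs to a strongly connected component of size ≥ 2 (or has a self-loop).
The vertices on cycles are {link, sign, test, index, merge, deploy, notify, render} — 8 in total.

8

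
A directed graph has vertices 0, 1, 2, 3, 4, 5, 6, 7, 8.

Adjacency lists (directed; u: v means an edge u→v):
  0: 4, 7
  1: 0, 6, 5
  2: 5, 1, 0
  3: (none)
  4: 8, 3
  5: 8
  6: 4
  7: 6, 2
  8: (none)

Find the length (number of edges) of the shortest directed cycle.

3

For each vertex v, BFS finds the shortest path from v back to v.
The shortest such closed walk is 2 → 0 → 7 → 2, length 3.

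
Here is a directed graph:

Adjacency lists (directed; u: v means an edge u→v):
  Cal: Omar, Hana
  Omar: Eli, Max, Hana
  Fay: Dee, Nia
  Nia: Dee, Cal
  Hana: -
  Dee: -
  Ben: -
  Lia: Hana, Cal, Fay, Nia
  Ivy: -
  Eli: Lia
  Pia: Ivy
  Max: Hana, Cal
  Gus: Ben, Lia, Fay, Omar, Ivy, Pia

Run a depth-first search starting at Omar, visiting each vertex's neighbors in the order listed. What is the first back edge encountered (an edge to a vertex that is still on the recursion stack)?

Cal→Omar

DFS from Omar (visiting each vertex's neighbors in the order listed); mark gray on enter, black on exit:
Omar gray
  Eli gray
    Lia gray
      Hana gray
      Hana black
      Cal gray
        Cal→Omar: Omar is gray → back edge
First back edge: Cal → Omar.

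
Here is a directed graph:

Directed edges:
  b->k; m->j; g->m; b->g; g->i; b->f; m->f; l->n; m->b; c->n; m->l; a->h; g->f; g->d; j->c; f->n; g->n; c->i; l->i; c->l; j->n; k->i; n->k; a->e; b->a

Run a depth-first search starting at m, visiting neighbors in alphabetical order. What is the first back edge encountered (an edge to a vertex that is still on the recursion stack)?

g→m

DFS from m (visiting neighbors in alphabetical order); mark gray on enter, black on exit:
m gray
  b gray
    a gray
      e gray
      e black
      h gray
      h black
    a black
    f gray
      n gray
        k gray
          i gray
          i black
        k black
      n black
    f black
    g gray
      d gray
      d black
      g→f: f black — skip
      g→i: i black — skip
      g→m: m is gray → back edge
First back edge: g → m.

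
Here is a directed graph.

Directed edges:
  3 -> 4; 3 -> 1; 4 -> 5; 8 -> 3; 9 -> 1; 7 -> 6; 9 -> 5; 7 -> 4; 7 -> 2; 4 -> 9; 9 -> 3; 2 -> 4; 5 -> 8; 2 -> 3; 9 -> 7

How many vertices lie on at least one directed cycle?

7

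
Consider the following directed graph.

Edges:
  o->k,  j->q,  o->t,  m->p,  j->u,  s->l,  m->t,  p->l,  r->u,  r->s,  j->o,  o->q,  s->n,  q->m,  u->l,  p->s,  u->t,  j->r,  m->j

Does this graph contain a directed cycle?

DFS with white/gray/black marking, starting from o:
o gray
  t gray
  t black
  k gray
  k black
  q gray
    m gray
      m→t: t black — skip
      p gray
        l gray
        l black
        s gray
          n gray
          n black
          s→l: l black — skip
        s black
      p black
      j gray
        u gray
          u→l: l black — skip
          u→t: t black — skip
        u black
        r gray
          r→u: u black — skip
          r→s: s black — skip
        r black
        j→q: q is gray → back edge
Back edge found, so a cycle exists: q → m → j → q.

Yes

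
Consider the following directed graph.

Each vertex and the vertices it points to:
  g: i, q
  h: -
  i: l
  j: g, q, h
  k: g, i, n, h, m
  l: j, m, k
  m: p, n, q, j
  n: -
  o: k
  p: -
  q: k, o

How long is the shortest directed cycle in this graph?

3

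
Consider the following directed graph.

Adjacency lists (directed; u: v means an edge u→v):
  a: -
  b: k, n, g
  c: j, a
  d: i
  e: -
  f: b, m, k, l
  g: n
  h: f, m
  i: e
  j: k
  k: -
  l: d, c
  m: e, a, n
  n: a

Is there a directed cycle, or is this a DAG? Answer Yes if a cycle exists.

DFS with white/gray/black marking, starting from m:
m gray
  e gray
  e black
  a gray
  a black
  n gray
    n→a: a black — skip
  n black
m black
b gray
  k gray
  k black
  b→n: n black — skip
  g gray
    g→n: n black — skip
  g black
b black
c gray
  j gray
    j→k: k black — skip
  j black
  c→a: a black — skip
c black
d gray
  i gray
    i→e: e black — skip
  i black
d black
f gray
  f→b: b black — skip
  f→m: m black — skip
  f→k: k black — skip
  l gray
    l→d: d black — skip
    l→c: c black — skip
  l black
f black
h gray
  h→f: f black — skip
  h→m: m black — skip
h black
Every edge goes to a white or black vertex — no back edge, so the graph is acyclic.

No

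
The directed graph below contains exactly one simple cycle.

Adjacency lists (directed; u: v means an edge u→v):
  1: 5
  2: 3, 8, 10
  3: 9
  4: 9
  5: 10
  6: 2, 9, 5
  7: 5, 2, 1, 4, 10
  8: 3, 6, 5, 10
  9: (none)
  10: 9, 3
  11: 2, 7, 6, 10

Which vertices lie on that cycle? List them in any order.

2, 6, 8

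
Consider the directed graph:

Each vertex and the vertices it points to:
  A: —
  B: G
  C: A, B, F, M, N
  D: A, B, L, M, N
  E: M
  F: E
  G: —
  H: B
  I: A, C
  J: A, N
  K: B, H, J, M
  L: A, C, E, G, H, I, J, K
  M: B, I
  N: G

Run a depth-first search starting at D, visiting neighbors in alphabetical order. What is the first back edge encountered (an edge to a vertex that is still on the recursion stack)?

DFS from D (visiting neighbors in alphabetical order); mark gray on enter, black on exit:
D gray
  A gray
  A black
  B gray
    G gray
    G black
  B black
  L gray
    L→A: A black — skip
    C gray
      C→A: A black — skip
      C→B: B black — skip
      F gray
        E gray
          M gray
            M→B: B black — skip
            I gray
              I→A: A black — skip
              I→C: C is gray → back edge
First back edge: I → C.

I→C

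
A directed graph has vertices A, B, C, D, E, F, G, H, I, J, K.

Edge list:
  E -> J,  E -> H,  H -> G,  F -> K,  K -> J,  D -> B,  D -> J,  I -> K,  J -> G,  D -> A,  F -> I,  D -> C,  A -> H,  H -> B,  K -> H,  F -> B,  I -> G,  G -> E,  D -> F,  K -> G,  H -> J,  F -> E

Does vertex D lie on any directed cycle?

D lies on a cycle iff there is a path from D back to itself.
Exploring from D, it never reaches itself; equivalently, its strongly connected component is a singleton.

No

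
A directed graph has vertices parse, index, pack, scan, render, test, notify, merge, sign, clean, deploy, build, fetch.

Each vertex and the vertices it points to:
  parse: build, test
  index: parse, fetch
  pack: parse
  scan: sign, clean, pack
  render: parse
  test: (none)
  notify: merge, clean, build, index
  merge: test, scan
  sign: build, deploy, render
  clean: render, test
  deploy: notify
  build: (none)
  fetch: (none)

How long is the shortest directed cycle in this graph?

5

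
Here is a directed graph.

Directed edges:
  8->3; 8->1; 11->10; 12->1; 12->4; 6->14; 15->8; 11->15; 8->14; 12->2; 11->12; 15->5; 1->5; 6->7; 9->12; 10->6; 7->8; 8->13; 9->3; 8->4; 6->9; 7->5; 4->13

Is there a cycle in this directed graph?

No

DFS with white/gray/black marking, starting from 15:
15 gray
  5 gray
  5 black
  8 gray
    4 gray
      13 gray
      13 black
    4 black
    1 gray
      1→5: 5 black — skip
    1 black
    14 gray
    14 black
    8→13: 13 black — skip
    3 gray
    3 black
  8 black
15 black
2 gray
2 black
6 gray
  7 gray
    7→8: 8 black — skip
    7→5: 5 black — skip
  7 black
  6→14: 14 black — skip
  9 gray
    9→3: 3 black — skip
    12 gray
      12→1: 1 black — skip
      12→2: 2 black — skip
      12→4: 4 black — skip
    12 black
  9 black
6 black
10 gray
  10→6: 6 black — skip
10 black
11 gray
  11→15: 15 black — skip
  11→12: 12 black — skip
  11→10: 10 black — skip
11 black
Every edge goes to a white or black vertex — no back edge, so the graph is acyclic.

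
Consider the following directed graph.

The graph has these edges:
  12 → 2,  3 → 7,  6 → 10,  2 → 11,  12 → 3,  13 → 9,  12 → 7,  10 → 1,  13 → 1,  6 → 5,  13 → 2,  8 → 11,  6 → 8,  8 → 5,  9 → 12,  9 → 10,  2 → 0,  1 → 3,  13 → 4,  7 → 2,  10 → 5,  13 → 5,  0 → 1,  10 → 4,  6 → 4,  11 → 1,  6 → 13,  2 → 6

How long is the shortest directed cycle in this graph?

For each vertex v, BFS finds the shortest path from v back to v.
The shortest such closed walk is 6 → 13 → 2 → 6, length 3.

3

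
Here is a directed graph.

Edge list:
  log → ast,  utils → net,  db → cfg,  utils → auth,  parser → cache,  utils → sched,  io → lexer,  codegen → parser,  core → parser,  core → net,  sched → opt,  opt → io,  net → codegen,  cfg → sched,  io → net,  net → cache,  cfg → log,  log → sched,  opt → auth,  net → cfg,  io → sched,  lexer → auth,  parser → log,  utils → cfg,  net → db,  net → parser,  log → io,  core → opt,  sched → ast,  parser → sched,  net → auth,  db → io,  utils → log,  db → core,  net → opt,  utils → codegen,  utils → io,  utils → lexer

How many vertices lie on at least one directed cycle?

10

A vertex is on a directed cycle iff it belongs to a strongly connected component of size ≥ 2 (or has a self-loop).
The vertices on cycles are {db, io, cfg, log, net, opt, core, sched, parser, codegen} — 10 in total.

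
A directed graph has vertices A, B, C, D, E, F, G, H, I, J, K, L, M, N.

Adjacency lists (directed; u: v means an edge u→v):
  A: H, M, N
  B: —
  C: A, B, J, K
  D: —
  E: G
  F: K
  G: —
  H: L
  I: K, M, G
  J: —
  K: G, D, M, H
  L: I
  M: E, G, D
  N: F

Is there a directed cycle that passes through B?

No

B lies on a cycle iff there is a path from B back to itself.
Exploring from B, it never reaches itself; equivalently, its strongly connected component is a singleton.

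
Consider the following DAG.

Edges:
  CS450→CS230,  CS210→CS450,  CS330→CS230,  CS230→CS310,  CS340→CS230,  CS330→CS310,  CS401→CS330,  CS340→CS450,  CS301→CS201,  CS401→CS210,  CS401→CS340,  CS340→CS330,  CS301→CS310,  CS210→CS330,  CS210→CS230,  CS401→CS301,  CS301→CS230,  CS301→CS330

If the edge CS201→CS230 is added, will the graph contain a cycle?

Adding CS201→CS230 creates a cycle iff CS230 can already reach CS201.
Explore from CS230: no path reaches CS201. The graph stays acyclic.

No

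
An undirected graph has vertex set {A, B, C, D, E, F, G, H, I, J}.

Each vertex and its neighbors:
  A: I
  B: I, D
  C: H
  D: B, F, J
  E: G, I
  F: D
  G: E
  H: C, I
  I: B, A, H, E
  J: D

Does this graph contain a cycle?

No

DFS, tracking each vertex's parent; an edge to a visited non-parent vertex closes a cycle.
Start from F:
visit F (parent –)
  visit D (parent F)
    visit B (parent D)
      visit I (parent B)
        I–B: parent, skip
        visit A (parent I)
          A–I: parent, skip
        visit H (parent I)
          visit C (parent H)
            C–H: parent, skip
          H–I: parent, skip
        visit E (parent I)
          visit G (parent E)
            G–E: parent, skip
          E–I: parent, skip
      B–D: parent, skip
    D–F: parent, skip
    visit J (parent D)
      J–D: parent, skip
No non-parent visited neighbor found — the graph is a forest.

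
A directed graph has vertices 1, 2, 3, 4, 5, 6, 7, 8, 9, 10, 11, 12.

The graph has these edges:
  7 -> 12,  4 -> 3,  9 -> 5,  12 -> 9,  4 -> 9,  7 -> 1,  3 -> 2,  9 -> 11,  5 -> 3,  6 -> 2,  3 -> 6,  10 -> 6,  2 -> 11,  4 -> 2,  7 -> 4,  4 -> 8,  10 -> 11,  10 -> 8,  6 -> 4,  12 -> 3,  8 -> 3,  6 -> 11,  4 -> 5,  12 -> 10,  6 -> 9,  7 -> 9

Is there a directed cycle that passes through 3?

3 is on a cycle iff 3 can reach itself via ≥1 edge.
3 → 6 → 4 → 3 — yes.

Yes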